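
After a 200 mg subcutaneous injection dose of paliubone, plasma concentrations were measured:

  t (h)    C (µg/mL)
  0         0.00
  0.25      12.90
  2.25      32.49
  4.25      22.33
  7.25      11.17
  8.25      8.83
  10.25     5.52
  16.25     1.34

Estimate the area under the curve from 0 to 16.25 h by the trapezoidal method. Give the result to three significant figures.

AUC = 197 µg/mL·h

Trapezoidal AUC_0→16.25:
  [0→0.25]: (0.00+12.90)/2 × 0.25 = 1.6125
  [0.25→2.25]: (12.90+32.49)/2 × 2 = 45.39
  [2.25→4.25]: (32.49+22.33)/2 × 2 = 54.82
  [4.25→7.25]: (22.33+11.17)/2 × 3 = 50.25
  [7.25→8.25]: (11.17+8.83)/2 × 1 = 10.0
  [8.25→10.25]: (8.83+5.52)/2 × 2 = 14.35
  [10.25→16.25]: (5.52+1.34)/2 × 6 = 20.58
  Sum = 197.0025 µg/mL·h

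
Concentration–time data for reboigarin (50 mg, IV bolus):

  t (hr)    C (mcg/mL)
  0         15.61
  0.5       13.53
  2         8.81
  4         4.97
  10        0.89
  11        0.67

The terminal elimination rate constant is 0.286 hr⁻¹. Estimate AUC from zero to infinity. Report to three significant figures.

Trapezoidal AUC_0→11:
  [0→0.5]: (15.61+13.53)/2 × 0.5 = 7.285
  [0.5→2]: (13.53+8.81)/2 × 1.5 = 16.755
  [2→4]: (8.81+4.97)/2 × 2 = 13.78
  [4→10]: (4.97+0.89)/2 × 6 = 17.58
  [10→11]: (0.89+0.67)/2 × 1 = 0.78
  Sum = 56.18 mcg/mL·hr
Extrapolated tail: C_last / k_e = 0.67 / 0.286 = 2.343
AUC_0→∞ = 56.18 + 2.343 = 58.523 mcg/mL·hr

AUC = 58.5 mcg/mL·hr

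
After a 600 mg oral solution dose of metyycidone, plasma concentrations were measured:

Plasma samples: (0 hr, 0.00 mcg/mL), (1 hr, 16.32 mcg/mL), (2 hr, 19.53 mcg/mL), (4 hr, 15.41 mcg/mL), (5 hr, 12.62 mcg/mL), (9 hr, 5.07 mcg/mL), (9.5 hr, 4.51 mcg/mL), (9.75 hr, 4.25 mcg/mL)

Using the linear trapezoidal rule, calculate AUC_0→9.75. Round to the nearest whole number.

Trapezoidal AUC_0→9.75:
  [0→1]: (0.00+16.32)/2 × 1 = 8.16
  [1→2]: (16.32+19.53)/2 × 1 = 17.925
  [2→4]: (19.53+15.41)/2 × 2 = 34.94
  [4→5]: (15.41+12.62)/2 × 1 = 14.015
  [5→9]: (12.62+5.07)/2 × 4 = 35.38
  [9→9.5]: (5.07+4.51)/2 × 0.5 = 2.395
  [9.5→9.75]: (4.51+4.25)/2 × 0.25 = 1.095
  Sum = 113.91 mcg/mL·hr

AUC = 114 mcg/mL·hr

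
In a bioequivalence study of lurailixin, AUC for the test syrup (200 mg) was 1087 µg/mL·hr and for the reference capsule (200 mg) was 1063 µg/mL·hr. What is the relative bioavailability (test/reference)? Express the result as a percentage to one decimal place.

F_rel = (AUC_test/D_test) / (AUC_ref/D_ref)
      = (1087/200) / (1063/200)
      = 5.435 / 5.315 = 1.0226 = 102.26%

F_rel = 102.3%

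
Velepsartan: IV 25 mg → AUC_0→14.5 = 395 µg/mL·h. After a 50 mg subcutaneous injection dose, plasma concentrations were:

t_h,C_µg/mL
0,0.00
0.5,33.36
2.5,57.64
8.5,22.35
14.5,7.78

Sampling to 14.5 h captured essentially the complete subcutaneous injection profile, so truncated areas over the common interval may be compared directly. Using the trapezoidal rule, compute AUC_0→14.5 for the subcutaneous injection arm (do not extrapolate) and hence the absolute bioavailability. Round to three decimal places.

F = 0.544

Trapezoidal AUC_0→14.5 (subcutaneous injection):
  [0→0.5]: (0.00+33.36)/2 × 0.5 = 8.34
  [0.5→2.5]: (33.36+57.64)/2 × 2 = 91.0
  [2.5→8.5]: (57.64+22.35)/2 × 6 = 239.97
  [8.5→14.5]: (22.35+7.78)/2 × 6 = 90.39
  Sum = 429.7 µg/mL·h
F = (AUC_ev/D_ev)/(AUC_iv/D_iv) = (429.7/50)/(395/25) = 8.594/15.8 = 0.5439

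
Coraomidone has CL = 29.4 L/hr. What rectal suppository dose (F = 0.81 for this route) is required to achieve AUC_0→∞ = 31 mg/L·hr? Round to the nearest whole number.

Dose = CL × AUC_0→∞ / F
     = 29.4 × 31 / 0.81 = 1125.19 mg

Dose = 1125 mg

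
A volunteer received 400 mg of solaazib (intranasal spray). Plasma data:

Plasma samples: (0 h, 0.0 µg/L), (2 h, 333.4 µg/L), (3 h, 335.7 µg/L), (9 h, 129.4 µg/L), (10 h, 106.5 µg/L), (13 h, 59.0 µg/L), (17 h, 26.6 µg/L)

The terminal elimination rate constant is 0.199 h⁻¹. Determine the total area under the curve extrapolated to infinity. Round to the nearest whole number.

Trapezoidal AUC_0→17:
  [0→2]: (0.0+333.4)/2 × 2 = 333.4
  [2→3]: (333.4+335.7)/2 × 1 = 334.55
  [3→9]: (335.7+129.4)/2 × 6 = 1395.3
  [9→10]: (129.4+106.5)/2 × 1 = 117.95
  [10→13]: (106.5+59.0)/2 × 3 = 248.25
  [13→17]: (59.0+26.6)/2 × 4 = 171.2
  Sum = 2600.65 µg/L·h
Extrapolated tail: C_last / k_e = 26.6 / 0.199 = 133.668
AUC_0→∞ = 2600.65 + 133.668 = 2734.318 µg/L·h

AUC = 2734 µg/L·h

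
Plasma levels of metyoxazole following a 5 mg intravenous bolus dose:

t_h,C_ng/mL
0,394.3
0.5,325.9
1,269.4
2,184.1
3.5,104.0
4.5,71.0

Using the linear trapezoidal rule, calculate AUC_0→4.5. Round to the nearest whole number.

Trapezoidal AUC_0→4.5:
  [0→0.5]: (394.3+325.9)/2 × 0.5 = 180.05
  [0.5→1]: (325.9+269.4)/2 × 0.5 = 148.825
  [1→2]: (269.4+184.1)/2 × 1 = 226.75
  [2→3.5]: (184.1+104.0)/2 × 1.5 = 216.075
  [3.5→4.5]: (104.0+71.0)/2 × 1 = 87.5
  Sum = 859.2 ng/mL·h

AUC = 859 ng/mL·h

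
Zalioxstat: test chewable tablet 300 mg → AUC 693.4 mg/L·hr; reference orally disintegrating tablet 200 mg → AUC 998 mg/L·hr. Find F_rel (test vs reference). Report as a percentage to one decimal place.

F_rel = (AUC_test/D_test) / (AUC_ref/D_ref)
      = (693.4/300) / (998/200)
      = 2.31133 / 4.99 = 0.4632 = 46.32%

F_rel = 46.3%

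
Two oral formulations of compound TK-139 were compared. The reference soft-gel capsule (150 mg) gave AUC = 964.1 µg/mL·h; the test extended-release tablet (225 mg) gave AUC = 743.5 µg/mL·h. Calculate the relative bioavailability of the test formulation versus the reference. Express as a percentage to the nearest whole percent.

F_rel = 51%

F_rel = (AUC_test/D_test) / (AUC_ref/D_ref)
      = (743.5/225) / (964.1/150)
      = 3.30444 / 6.42733 = 0.5141 = 51.41%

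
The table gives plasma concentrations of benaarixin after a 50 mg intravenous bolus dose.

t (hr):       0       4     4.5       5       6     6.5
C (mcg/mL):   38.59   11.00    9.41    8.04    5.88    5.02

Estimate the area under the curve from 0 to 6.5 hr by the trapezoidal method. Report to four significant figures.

AUC = 118.3 mcg/mL·hr

Trapezoidal AUC_0→6.5:
  [0→4]: (38.59+11.00)/2 × 4 = 99.18
  [4→4.5]: (11.00+9.41)/2 × 0.5 = 5.1025
  [4.5→5]: (9.41+8.04)/2 × 0.5 = 4.3625
  [5→6]: (8.04+5.88)/2 × 1 = 6.96
  [6→6.5]: (5.88+5.02)/2 × 0.5 = 2.725
  Sum = 118.33 mcg/mL·hr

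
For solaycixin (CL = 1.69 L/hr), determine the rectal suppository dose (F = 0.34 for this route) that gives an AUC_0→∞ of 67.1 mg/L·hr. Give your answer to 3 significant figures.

Dose = CL × AUC_0→∞ / F
     = 1.69 × 67.1 / 0.34 = 333.526 mg

Dose = 334 mg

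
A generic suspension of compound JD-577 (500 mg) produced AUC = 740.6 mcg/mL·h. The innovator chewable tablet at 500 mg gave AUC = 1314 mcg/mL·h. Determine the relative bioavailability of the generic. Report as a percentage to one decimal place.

F_rel = 56.4%

F_rel = (AUC_test/D_test) / (AUC_ref/D_ref)
      = (740.6/500) / (1314/500)
      = 1.4812 / 2.628 = 0.5636 = 56.36%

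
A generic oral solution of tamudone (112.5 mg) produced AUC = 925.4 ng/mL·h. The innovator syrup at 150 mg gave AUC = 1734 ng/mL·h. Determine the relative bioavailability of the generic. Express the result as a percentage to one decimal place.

F_rel = 71.2%

F_rel = (AUC_test/D_test) / (AUC_ref/D_ref)
      = (925.4/112.5) / (1734/150)
      = 8.22578 / 11.56 = 0.7116 = 71.16%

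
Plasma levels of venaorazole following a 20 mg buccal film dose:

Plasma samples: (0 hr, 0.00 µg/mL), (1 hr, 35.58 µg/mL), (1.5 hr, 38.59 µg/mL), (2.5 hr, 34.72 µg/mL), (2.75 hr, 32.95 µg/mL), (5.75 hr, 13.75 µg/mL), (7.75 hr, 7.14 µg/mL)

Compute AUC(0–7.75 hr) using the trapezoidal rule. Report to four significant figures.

Trapezoidal AUC_0→7.75:
  [0→1]: (0.00+35.58)/2 × 1 = 17.79
  [1→1.5]: (35.58+38.59)/2 × 0.5 = 18.5425
  [1.5→2.5]: (38.59+34.72)/2 × 1 = 36.655
  [2.5→2.75]: (34.72+32.95)/2 × 0.25 = 8.45875
  [2.75→5.75]: (32.95+13.75)/2 × 3 = 70.05
  [5.75→7.75]: (13.75+7.14)/2 × 2 = 20.89
  Sum = 172.38625 µg/mL·hr

AUC = 172.4 µg/mL·hr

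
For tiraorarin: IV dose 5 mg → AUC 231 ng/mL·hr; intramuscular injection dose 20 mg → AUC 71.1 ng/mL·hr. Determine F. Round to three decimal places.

F = 0.077

F = (AUC_ev / D_ev) / (AUC_iv / D_iv)
  = (71.1/20) / (231/5)
  = 3.555 / 46.2 = 0.0769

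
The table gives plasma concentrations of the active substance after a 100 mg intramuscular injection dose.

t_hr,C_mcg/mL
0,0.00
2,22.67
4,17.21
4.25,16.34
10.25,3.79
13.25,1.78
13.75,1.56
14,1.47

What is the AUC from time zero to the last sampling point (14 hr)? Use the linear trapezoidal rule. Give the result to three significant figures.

AUC = 137 mcg/mL·hr

Trapezoidal AUC_0→14:
  [0→2]: (0.00+22.67)/2 × 2 = 22.67
  [2→4]: (22.67+17.21)/2 × 2 = 39.88
  [4→4.25]: (17.21+16.34)/2 × 0.25 = 4.19375
  [4.25→10.25]: (16.34+3.79)/2 × 6 = 60.39
  [10.25→13.25]: (3.79+1.78)/2 × 3 = 8.355
  [13.25→13.75]: (1.78+1.56)/2 × 0.5 = 0.835
  [13.75→14]: (1.56+1.47)/2 × 0.25 = 0.37875
  Sum = 136.7025 mcg/mL·hr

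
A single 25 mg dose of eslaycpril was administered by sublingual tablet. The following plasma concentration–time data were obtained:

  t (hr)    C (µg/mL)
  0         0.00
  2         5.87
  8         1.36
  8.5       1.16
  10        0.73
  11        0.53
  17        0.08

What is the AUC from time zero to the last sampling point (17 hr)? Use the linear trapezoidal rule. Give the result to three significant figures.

AUC = 32.1 µg/mL·hr

Trapezoidal AUC_0→17:
  [0→2]: (0.00+5.87)/2 × 2 = 5.87
  [2→8]: (5.87+1.36)/2 × 6 = 21.69
  [8→8.5]: (1.36+1.16)/2 × 0.5 = 0.63
  [8.5→10]: (1.16+0.73)/2 × 1.5 = 1.4175
  [10→11]: (0.73+0.53)/2 × 1 = 0.63
  [11→17]: (0.53+0.08)/2 × 6 = 1.83
  Sum = 32.0675 µg/mL·hr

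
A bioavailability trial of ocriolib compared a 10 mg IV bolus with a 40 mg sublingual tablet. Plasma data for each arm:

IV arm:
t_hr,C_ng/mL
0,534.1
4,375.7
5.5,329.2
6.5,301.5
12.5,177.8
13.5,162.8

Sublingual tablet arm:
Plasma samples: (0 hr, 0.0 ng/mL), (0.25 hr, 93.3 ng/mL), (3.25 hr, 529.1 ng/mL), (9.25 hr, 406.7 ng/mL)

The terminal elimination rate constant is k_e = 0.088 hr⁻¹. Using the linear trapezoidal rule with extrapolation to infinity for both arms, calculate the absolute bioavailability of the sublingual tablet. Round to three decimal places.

Trapezoidal AUC_0→13.5 (IV):
  [0→4]: (534.1+375.7)/2 × 4 = 1819.6
  [4→5.5]: (375.7+329.2)/2 × 1.5 = 528.675
  [5.5→6.5]: (329.2+301.5)/2 × 1 = 315.35
  [6.5→12.5]: (301.5+177.8)/2 × 6 = 1437.9
  [12.5→13.5]: (177.8+162.8)/2 × 1 = 170.3
  Sum = 4271.825 ng/mL·hr
IV tail: 162.8/0.088 = 1850.000; AUC_iv,0→∞ = 4271.825 + 1850.000 = 6121.825 ng/mL·hr
Trapezoidal AUC_0→9.25 (sublingual tablet):
  [0→0.25]: (0.0+93.3)/2 × 0.25 = 11.6625
  [0.25→3.25]: (93.3+529.1)/2 × 3 = 933.6
  [3.25→9.25]: (529.1+406.7)/2 × 6 = 2807.4
  Sum = 3752.6625 ng/mL·hr
sublingual tablet tail: 406.7/0.088 = 4621.591; AUC_ev,0→∞ = 3752.6625 + 4621.591 = 8374.2535 ng/mL·hr
F = (AUC_ev/D_ev)/(AUC_iv/D_iv) = (8374.2535/40)/(6121.825/10) = 209.356/612.1825 = 0.3420

F = 0.342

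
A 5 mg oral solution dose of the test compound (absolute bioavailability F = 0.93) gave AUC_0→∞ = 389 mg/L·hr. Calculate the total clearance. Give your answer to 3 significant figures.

CL = 0.0120 L/hr

CL = F × Dose / AUC_0→∞
   = 0.93 × 5 / 389 = 0.0119537 L/hr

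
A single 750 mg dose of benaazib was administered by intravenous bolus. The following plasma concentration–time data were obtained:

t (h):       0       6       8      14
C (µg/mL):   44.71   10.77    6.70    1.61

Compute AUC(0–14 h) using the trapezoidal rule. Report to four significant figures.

AUC = 208.8 µg/mL·h

Trapezoidal AUC_0→14:
  [0→6]: (44.71+10.77)/2 × 6 = 166.44
  [6→8]: (10.77+6.70)/2 × 2 = 17.47
  [8→14]: (6.70+1.61)/2 × 6 = 24.93
  Sum = 208.84 µg/mL·h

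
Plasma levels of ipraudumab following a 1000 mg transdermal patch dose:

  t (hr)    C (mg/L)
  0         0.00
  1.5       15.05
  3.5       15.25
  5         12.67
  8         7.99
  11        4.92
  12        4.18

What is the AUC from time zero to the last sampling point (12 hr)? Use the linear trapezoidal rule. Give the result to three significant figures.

Trapezoidal AUC_0→12:
  [0→1.5]: (0.00+15.05)/2 × 1.5 = 11.2875
  [1.5→3.5]: (15.05+15.25)/2 × 2 = 30.3
  [3.5→5]: (15.25+12.67)/2 × 1.5 = 20.94
  [5→8]: (12.67+7.99)/2 × 3 = 30.99
  [8→11]: (7.99+4.92)/2 × 3 = 19.365
  [11→12]: (4.92+4.18)/2 × 1 = 4.55
  Sum = 117.4325 mg/L·hr

AUC = 117 mg/L·hr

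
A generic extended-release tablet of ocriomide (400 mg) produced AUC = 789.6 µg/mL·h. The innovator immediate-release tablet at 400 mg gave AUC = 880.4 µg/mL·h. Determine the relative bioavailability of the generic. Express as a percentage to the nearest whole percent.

F_rel = (AUC_test/D_test) / (AUC_ref/D_ref)
      = (789.6/400) / (880.4/400)
      = 1.974 / 2.201 = 0.8969 = 89.69%

F_rel = 90%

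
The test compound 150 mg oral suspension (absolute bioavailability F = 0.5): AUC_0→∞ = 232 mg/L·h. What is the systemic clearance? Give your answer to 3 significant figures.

CL = F × Dose / AUC_0→∞
   = 0.5 × 150 / 232 = 0.323276 L/h

CL = 0.323 L/h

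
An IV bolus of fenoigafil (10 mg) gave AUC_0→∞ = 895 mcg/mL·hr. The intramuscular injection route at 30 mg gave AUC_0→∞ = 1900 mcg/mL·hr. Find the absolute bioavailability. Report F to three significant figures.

F = 0.708

F = (AUC_ev / D_ev) / (AUC_iv / D_iv)
  = (1900/30) / (895/10)
  = 63.3333 / 89.5 = 0.7076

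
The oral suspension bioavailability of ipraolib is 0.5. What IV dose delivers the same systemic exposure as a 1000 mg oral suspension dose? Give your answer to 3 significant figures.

D_iv = 500 mg

Systemic exposure from an extravascular dose = F × D_ev, so the equivalent IV dose is F × D_ev.
D_iv = F × D_ev = 0.5 × 1000 = 500 mg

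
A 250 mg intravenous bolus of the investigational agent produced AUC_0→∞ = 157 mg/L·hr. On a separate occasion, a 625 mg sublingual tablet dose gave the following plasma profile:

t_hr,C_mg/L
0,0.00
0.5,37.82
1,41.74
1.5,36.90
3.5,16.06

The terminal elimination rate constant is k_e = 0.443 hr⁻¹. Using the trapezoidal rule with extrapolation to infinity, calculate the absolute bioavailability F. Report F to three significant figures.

Trapezoidal AUC_0→3.5 (sublingual tablet):
  [0→0.5]: (0.00+37.82)/2 × 0.5 = 9.455
  [0.5→1]: (37.82+41.74)/2 × 0.5 = 19.89
  [1→1.5]: (41.74+36.90)/2 × 0.5 = 19.66
  [1.5→3.5]: (36.90+16.06)/2 × 2 = 52.96
  Sum = 101.965 mg/L·hr
Tail: C_last/k_e = 16.06/0.443 = 36.253
AUC_0→∞ (sublingual tablet) = 101.965 + 36.253 = 138.218 mg/L·hr
F = (AUC_ev/D_ev)/(AUC_iv/D_iv) = (138.218/625)/(157/250) = 0.2211488/0.628 = 0.3521

F = 0.352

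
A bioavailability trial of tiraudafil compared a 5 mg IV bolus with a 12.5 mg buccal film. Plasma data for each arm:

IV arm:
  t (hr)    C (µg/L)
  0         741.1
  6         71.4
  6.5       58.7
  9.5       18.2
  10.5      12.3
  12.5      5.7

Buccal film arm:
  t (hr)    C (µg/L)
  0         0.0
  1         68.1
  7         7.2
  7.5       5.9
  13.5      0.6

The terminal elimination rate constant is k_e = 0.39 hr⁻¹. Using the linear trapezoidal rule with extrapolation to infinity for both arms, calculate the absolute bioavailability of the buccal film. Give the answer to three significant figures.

F = 0.0432

Trapezoidal AUC_0→12.5 (IV):
  [0→6]: (741.1+71.4)/2 × 6 = 2437.5
  [6→6.5]: (71.4+58.7)/2 × 0.5 = 32.525
  [6.5→9.5]: (58.7+18.2)/2 × 3 = 115.35
  [9.5→10.5]: (18.2+12.3)/2 × 1 = 15.25
  [10.5→12.5]: (12.3+5.7)/2 × 2 = 18.0
  Sum = 2618.625 µg/L·hr
IV tail: 5.7/0.39 = 14.615; AUC_iv,0→∞ = 2618.625 + 14.615 = 2633.24 µg/L·hr
Trapezoidal AUC_0→13.5 (buccal film):
  [0→1]: (0.0+68.1)/2 × 1 = 34.05
  [1→7]: (68.1+7.2)/2 × 6 = 225.9
  [7→7.5]: (7.2+5.9)/2 × 0.5 = 3.275
  [7.5→13.5]: (5.9+0.6)/2 × 6 = 19.5
  Sum = 282.725 µg/L·hr
buccal film tail: 0.6/0.39 = 1.538; AUC_ev,0→∞ = 282.725 + 1.538 = 284.263 µg/L·hr
F = (AUC_ev/D_ev)/(AUC_iv/D_iv) = (284.263/12.5)/(2633.24/5) = 22.74104/526.648 = 0.0432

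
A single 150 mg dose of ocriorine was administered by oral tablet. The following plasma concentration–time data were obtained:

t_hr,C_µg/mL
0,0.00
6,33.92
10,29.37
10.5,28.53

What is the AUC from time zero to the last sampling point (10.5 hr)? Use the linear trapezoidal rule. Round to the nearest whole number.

Trapezoidal AUC_0→10.5:
  [0→6]: (0.00+33.92)/2 × 6 = 101.76
  [6→10]: (33.92+29.37)/2 × 4 = 126.58
  [10→10.5]: (29.37+28.53)/2 × 0.5 = 14.475
  Sum = 242.815 µg/mL·hr

AUC = 243 µg/mL·hr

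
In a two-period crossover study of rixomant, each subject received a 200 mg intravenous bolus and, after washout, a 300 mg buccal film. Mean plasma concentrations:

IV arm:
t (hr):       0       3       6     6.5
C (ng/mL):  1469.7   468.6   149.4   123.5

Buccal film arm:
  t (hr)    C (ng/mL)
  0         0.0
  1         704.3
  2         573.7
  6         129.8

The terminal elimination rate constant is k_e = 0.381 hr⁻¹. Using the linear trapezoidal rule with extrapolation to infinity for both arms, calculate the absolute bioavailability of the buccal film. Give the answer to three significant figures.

F = 0.432

Trapezoidal AUC_0→6.5 (IV):
  [0→3]: (1469.7+468.6)/2 × 3 = 2907.45
  [3→6]: (468.6+149.4)/2 × 3 = 927.0
  [6→6.5]: (149.4+123.5)/2 × 0.5 = 68.225
  Sum = 3902.675 ng/mL·hr
IV tail: 123.5/0.381 = 324.147; AUC_iv,0→∞ = 3902.675 + 324.147 = 4226.822 ng/mL·hr
Trapezoidal AUC_0→6 (buccal film):
  [0→1]: (0.0+704.3)/2 × 1 = 352.15
  [1→2]: (704.3+573.7)/2 × 1 = 639.0
  [2→6]: (573.7+129.8)/2 × 4 = 1407.0
  Sum = 2398.15 ng/mL·hr
buccal film tail: 129.8/0.381 = 340.682; AUC_ev,0→∞ = 2398.15 + 340.682 = 2738.832 ng/mL·hr
F = (AUC_ev/D_ev)/(AUC_iv/D_iv) = (2738.832/300)/(4226.822/200) = 9.12944/21.13411 = 0.4320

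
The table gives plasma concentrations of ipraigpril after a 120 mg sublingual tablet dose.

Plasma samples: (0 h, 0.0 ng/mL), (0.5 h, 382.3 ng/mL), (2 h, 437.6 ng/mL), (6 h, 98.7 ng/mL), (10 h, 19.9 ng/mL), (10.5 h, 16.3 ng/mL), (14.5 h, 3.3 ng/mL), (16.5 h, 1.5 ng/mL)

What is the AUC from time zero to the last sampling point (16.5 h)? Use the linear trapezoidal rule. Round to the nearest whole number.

AUC = 2073 ng/mL·h

Trapezoidal AUC_0→16.5:
  [0→0.5]: (0.0+382.3)/2 × 0.5 = 95.575
  [0.5→2]: (382.3+437.6)/2 × 1.5 = 614.925
  [2→6]: (437.6+98.7)/2 × 4 = 1072.6
  [6→10]: (98.7+19.9)/2 × 4 = 237.2
  [10→10.5]: (19.9+16.3)/2 × 0.5 = 9.05
  [10.5→14.5]: (16.3+3.3)/2 × 4 = 39.2
  [14.5→16.5]: (3.3+1.5)/2 × 2 = 4.8
  Sum = 2073.35 ng/mL·h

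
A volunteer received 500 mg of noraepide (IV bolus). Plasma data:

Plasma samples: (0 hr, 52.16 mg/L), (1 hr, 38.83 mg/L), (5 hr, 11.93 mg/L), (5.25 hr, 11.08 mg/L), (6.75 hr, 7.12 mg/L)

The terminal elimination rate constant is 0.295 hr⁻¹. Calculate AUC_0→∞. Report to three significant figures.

Trapezoidal AUC_0→6.75:
  [0→1]: (52.16+38.83)/2 × 1 = 45.495
  [1→5]: (38.83+11.93)/2 × 4 = 101.52
  [5→5.25]: (11.93+11.08)/2 × 0.25 = 2.87625
  [5.25→6.75]: (11.08+7.12)/2 × 1.5 = 13.65
  Sum = 163.54125 mg/L·hr
Extrapolated tail: C_last / k_e = 7.12 / 0.295 = 24.136
AUC_0→∞ = 163.54125 + 24.136 = 187.67725 mg/L·hr

AUC = 188 mg/L·hr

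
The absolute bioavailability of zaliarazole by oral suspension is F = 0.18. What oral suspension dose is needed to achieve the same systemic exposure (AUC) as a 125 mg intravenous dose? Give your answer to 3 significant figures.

D_oral = 694 mg

For equal systemic exposure: F × D_ev = D_iv
D_ev = D_iv / F = 125 / 0.18 = 694.444 mg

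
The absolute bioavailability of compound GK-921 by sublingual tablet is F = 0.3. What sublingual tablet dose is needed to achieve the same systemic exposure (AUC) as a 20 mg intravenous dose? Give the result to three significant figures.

For equal systemic exposure: F × D_ev = D_iv
D_ev = D_iv / F = 20 / 0.3 = 66.6667 mg

D_sublingual = 66.7 mg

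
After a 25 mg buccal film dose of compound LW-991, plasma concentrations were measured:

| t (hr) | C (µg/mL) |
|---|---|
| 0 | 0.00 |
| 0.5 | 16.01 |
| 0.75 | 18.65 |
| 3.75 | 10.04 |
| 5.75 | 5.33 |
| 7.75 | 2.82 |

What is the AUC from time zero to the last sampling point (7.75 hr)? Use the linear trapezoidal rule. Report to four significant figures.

AUC = 74.89 µg/mL·hr

Trapezoidal AUC_0→7.75:
  [0→0.5]: (0.00+16.01)/2 × 0.5 = 4.0025
  [0.5→0.75]: (16.01+18.65)/2 × 0.25 = 4.3325
  [0.75→3.75]: (18.65+10.04)/2 × 3 = 43.035
  [3.75→5.75]: (10.04+5.33)/2 × 2 = 15.37
  [5.75→7.75]: (5.33+2.82)/2 × 2 = 8.15
  Sum = 74.89 µg/mL·hr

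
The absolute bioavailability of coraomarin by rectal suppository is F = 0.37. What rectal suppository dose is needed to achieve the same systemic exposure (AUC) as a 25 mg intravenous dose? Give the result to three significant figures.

D_rectal = 67.6 mg

For equal systemic exposure: F × D_ev = D_iv
D_ev = D_iv / F = 25 / 0.37 = 67.5676 mg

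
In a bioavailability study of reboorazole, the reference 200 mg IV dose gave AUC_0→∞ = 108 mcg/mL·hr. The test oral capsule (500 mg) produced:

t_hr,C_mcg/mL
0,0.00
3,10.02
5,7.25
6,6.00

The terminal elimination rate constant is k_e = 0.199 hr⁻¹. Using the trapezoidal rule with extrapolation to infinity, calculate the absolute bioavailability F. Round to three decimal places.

Trapezoidal AUC_0→6 (oral capsule):
  [0→3]: (0.00+10.02)/2 × 3 = 15.03
  [3→5]: (10.02+7.25)/2 × 2 = 17.27
  [5→6]: (7.25+6.00)/2 × 1 = 6.625
  Sum = 38.925 mcg/mL·hr
Tail: C_last/k_e = 6.00/0.199 = 30.151
AUC_0→∞ (oral capsule) = 38.925 + 30.151 = 69.076 mcg/mL·hr
F = (AUC_ev/D_ev)/(AUC_iv/D_iv) = (69.076/500)/(108/200) = 0.138152/0.54 = 0.2558

F = 0.256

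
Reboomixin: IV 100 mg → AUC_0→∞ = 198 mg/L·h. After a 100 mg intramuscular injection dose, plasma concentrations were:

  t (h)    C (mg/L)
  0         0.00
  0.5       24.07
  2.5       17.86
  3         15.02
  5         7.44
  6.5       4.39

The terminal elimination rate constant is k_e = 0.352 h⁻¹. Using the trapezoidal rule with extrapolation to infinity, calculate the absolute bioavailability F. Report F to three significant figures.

F = 0.505

Trapezoidal AUC_0→6.5 (intramuscular injection):
  [0→0.5]: (0.00+24.07)/2 × 0.5 = 6.0175
  [0.5→2.5]: (24.07+17.86)/2 × 2 = 41.93
  [2.5→3]: (17.86+15.02)/2 × 0.5 = 8.22
  [3→5]: (15.02+7.44)/2 × 2 = 22.46
  [5→6.5]: (7.44+4.39)/2 × 1.5 = 8.8725
  Sum = 87.5 mg/L·h
Tail: C_last/k_e = 4.39/0.352 = 12.472
AUC_0→∞ (intramuscular injection) = 87.5 + 12.472 = 99.972 mg/L·h
F = (AUC_ev/D_ev)/(AUC_iv/D_iv) = (99.972/100)/(198/100) = 0.99972/1.98 = 0.5049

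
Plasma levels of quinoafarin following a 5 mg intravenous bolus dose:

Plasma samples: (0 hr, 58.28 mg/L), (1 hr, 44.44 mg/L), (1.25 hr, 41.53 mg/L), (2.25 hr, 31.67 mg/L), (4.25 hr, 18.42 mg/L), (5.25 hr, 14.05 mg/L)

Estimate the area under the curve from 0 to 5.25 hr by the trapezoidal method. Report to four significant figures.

Trapezoidal AUC_0→5.25:
  [0→1]: (58.28+44.44)/2 × 1 = 51.36
  [1→1.25]: (44.44+41.53)/2 × 0.25 = 10.74625
  [1.25→2.25]: (41.53+31.67)/2 × 1 = 36.6
  [2.25→4.25]: (31.67+18.42)/2 × 2 = 50.09
  [4.25→5.25]: (18.42+14.05)/2 × 1 = 16.235
  Sum = 165.03125 mg/L·hr

AUC = 165.0 mg/L·hr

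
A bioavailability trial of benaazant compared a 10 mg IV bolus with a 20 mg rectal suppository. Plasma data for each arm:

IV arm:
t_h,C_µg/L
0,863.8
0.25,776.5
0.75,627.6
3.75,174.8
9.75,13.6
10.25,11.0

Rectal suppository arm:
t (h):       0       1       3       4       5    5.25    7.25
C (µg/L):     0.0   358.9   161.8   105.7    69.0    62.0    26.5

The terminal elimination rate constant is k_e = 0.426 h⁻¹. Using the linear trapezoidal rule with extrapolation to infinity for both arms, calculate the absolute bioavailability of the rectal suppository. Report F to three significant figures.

F = 0.231

Trapezoidal AUC_0→10.25 (IV):
  [0→0.25]: (863.8+776.5)/2 × 0.25 = 205.0375
  [0.25→0.75]: (776.5+627.6)/2 × 0.5 = 351.025
  [0.75→3.75]: (627.6+174.8)/2 × 3 = 1203.6
  [3.75→9.75]: (174.8+13.6)/2 × 6 = 565.2
  [9.75→10.25]: (13.6+11.0)/2 × 0.5 = 6.15
  Sum = 2331.0125 µg/L·h
IV tail: 11.0/0.426 = 25.822; AUC_iv,0→∞ = 2331.0125 + 25.822 = 2356.8345 µg/L·h
Trapezoidal AUC_0→7.25 (rectal suppository):
  [0→1]: (0.0+358.9)/2 × 1 = 179.45
  [1→3]: (358.9+161.8)/2 × 2 = 520.7
  [3→4]: (161.8+105.7)/2 × 1 = 133.75
  [4→5]: (105.7+69.0)/2 × 1 = 87.35
  [5→5.25]: (69.0+62.0)/2 × 0.25 = 16.375
  [5.25→7.25]: (62.0+26.5)/2 × 2 = 88.5
  Sum = 1026.125 µg/L·h
rectal suppository tail: 26.5/0.426 = 62.207; AUC_ev,0→∞ = 1026.125 + 62.207 = 1088.332 µg/L·h
F = (AUC_ev/D_ev)/(AUC_iv/D_iv) = (1088.332/20)/(2356.8345/10) = 54.4166/235.68345 = 0.2309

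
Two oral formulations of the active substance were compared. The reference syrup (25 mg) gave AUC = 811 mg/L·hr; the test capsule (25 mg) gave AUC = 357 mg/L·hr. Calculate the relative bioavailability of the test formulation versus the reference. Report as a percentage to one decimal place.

F_rel = 44.0%

F_rel = (AUC_test/D_test) / (AUC_ref/D_ref)
      = (357/25) / (811/25)
      = 14.28 / 32.44 = 0.4402 = 44.02%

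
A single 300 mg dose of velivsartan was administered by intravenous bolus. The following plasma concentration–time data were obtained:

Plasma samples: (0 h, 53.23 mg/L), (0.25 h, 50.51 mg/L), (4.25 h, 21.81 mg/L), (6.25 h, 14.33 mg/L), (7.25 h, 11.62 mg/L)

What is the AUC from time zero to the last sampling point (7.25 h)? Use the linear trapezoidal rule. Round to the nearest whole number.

Trapezoidal AUC_0→7.25:
  [0→0.25]: (53.23+50.51)/2 × 0.25 = 12.9675
  [0.25→4.25]: (50.51+21.81)/2 × 4 = 144.64
  [4.25→6.25]: (21.81+14.33)/2 × 2 = 36.14
  [6.25→7.25]: (14.33+11.62)/2 × 1 = 12.975
  Sum = 206.7225 mg/L·h

AUC = 207 mg/L·h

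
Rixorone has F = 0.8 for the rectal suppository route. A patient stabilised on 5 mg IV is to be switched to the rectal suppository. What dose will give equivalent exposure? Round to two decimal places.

D_rectal = 6.25 mg

For equal systemic exposure: F × D_ev = D_iv
D_ev = D_iv / F = 5 / 0.8 = 6.25 mg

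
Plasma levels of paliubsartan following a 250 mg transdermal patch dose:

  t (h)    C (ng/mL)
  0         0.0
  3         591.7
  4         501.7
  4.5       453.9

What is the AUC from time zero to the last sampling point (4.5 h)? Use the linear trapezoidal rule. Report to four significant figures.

Trapezoidal AUC_0→4.5:
  [0→3]: (0.0+591.7)/2 × 3 = 887.55
  [3→4]: (591.7+501.7)/2 × 1 = 546.7
  [4→4.5]: (501.7+453.9)/2 × 0.5 = 238.9
  Sum = 1673.15 ng/mL·h

AUC = 1673 ng/mL·h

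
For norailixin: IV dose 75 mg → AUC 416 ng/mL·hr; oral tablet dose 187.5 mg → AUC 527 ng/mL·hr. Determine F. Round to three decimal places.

F = 0.507

F = (AUC_ev / D_ev) / (AUC_iv / D_iv)
  = (527/187.5) / (416/75)
  = 2.81067 / 5.54667 = 0.5067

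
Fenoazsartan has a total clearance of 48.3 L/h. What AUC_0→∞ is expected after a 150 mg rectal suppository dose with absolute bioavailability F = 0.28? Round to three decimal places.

AUC = 0.870 mg/L·h

AUC_0→∞ = F × Dose / CL
        = 0.28 × 150 / 48.3 = 0.869565 mg/L·h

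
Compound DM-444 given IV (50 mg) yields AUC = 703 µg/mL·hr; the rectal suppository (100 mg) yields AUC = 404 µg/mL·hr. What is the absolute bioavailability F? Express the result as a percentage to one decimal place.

F = 28.7%

F = (AUC_ev / D_ev) / (AUC_iv / D_iv)
  = (404/100) / (703/50)
  = 4.04 / 14.06 = 0.2873
  = 28.73%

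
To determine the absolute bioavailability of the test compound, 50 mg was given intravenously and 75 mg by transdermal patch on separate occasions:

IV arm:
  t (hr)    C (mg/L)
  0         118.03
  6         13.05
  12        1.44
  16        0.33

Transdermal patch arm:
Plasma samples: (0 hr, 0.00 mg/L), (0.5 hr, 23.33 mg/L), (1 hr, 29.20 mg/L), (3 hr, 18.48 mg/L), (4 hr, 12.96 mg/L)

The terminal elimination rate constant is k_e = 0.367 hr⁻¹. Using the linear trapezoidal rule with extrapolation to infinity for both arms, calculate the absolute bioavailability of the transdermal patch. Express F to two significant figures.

F = 0.18

Trapezoidal AUC_0→16 (IV):
  [0→6]: (118.03+13.05)/2 × 6 = 393.24
  [6→12]: (13.05+1.44)/2 × 6 = 43.47
  [12→16]: (1.44+0.33)/2 × 4 = 3.54
  Sum = 440.25 mg/L·hr
IV tail: 0.33/0.367 = 0.899; AUC_iv,0→∞ = 440.25 + 0.899 = 441.149 mg/L·hr
Trapezoidal AUC_0→4 (transdermal patch):
  [0→0.5]: (0.00+23.33)/2 × 0.5 = 5.8325
  [0.5→1]: (23.33+29.20)/2 × 0.5 = 13.1325
  [1→3]: (29.20+18.48)/2 × 2 = 47.68
  [3→4]: (18.48+12.96)/2 × 1 = 15.72
  Sum = 82.365 mg/L·hr
transdermal patch tail: 12.96/0.367 = 35.313; AUC_ev,0→∞ = 82.365 + 35.313 = 117.678 mg/L·hr
F = (AUC_ev/D_ev)/(AUC_iv/D_iv) = (117.678/75)/(441.149/50) = 1.56904/8.82298 = 0.1778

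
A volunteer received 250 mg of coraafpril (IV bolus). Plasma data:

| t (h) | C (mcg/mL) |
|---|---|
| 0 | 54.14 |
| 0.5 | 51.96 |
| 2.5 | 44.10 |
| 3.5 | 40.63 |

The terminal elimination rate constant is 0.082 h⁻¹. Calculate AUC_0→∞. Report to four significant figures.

Trapezoidal AUC_0→3.5:
  [0→0.5]: (54.14+51.96)/2 × 0.5 = 26.525
  [0.5→2.5]: (51.96+44.10)/2 × 2 = 96.06
  [2.5→3.5]: (44.10+40.63)/2 × 1 = 42.365
  Sum = 164.95 mcg/mL·h
Extrapolated tail: C_last / k_e = 40.63 / 0.082 = 495.488
AUC_0→∞ = 164.95 + 495.488 = 660.438 mcg/mL·h

AUC = 660.4 mcg/mL·h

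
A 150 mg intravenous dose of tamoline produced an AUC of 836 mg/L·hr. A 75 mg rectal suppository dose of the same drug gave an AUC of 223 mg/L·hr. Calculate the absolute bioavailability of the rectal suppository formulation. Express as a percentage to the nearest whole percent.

F = (AUC_ev / D_ev) / (AUC_iv / D_iv)
  = (223/75) / (836/150)
  = 2.97333 / 5.57333 = 0.5335
  = 53.35%

F = 53%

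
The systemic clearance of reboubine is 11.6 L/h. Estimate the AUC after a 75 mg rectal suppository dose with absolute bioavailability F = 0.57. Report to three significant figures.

AUC_0→∞ = F × Dose / CL
        = 0.57 × 75 / 11.6 = 3.68534 mg/L·h

AUC = 3.69 mg/L·h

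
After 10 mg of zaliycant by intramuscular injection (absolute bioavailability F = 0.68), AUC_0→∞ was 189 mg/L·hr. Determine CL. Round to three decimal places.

CL = F × Dose / AUC_0→∞
   = 0.68 × 10 / 189 = 0.0359788 L/hr

CL = 0.036 L/hr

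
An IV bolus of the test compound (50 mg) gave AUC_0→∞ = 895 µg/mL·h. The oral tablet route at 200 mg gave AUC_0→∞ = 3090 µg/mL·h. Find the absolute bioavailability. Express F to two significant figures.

F = (AUC_ev / D_ev) / (AUC_iv / D_iv)
  = (3090/200) / (895/50)
  = 15.45 / 17.9 = 0.8631

F = 0.86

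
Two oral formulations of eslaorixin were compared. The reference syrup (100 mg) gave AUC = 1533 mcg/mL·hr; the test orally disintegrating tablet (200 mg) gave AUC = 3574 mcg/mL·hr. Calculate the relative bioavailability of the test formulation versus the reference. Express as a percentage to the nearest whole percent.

F_rel = 117%

F_rel = (AUC_test/D_test) / (AUC_ref/D_ref)
      = (3574/200) / (1533/100)
      = 17.87 / 15.33 = 1.1657 = 116.57%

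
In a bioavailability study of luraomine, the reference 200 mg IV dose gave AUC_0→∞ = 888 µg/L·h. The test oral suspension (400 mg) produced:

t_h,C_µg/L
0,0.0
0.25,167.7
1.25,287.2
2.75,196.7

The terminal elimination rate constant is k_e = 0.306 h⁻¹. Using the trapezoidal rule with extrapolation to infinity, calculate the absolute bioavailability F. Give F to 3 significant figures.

F = 0.706

Trapezoidal AUC_0→2.75 (oral suspension):
  [0→0.25]: (0.0+167.7)/2 × 0.25 = 20.9625
  [0.25→1.25]: (167.7+287.2)/2 × 1 = 227.45
  [1.25→2.75]: (287.2+196.7)/2 × 1.5 = 362.925
  Sum = 611.3375 µg/L·h
Tail: C_last/k_e = 196.7/0.306 = 642.810
AUC_0→∞ (oral suspension) = 611.3375 + 642.810 = 1254.1475 µg/L·h
F = (AUC_ev/D_ev)/(AUC_iv/D_iv) = (1254.1475/400)/(888/200) = 3.13537/4.44 = 0.7062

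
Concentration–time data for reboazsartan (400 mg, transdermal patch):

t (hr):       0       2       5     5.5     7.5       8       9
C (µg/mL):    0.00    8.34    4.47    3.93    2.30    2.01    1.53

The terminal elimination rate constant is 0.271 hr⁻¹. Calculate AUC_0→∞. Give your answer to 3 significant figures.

Trapezoidal AUC_0→9:
  [0→2]: (0.00+8.34)/2 × 2 = 8.34
  [2→5]: (8.34+4.47)/2 × 3 = 19.215
  [5→5.5]: (4.47+3.93)/2 × 0.5 = 2.1
  [5.5→7.5]: (3.93+2.30)/2 × 2 = 6.23
  [7.5→8]: (2.30+2.01)/2 × 0.5 = 1.0775
  [8→9]: (2.01+1.53)/2 × 1 = 1.77
  Sum = 38.7325 µg/mL·hr
Extrapolated tail: C_last / k_e = 1.53 / 0.271 = 5.646
AUC_0→∞ = 38.7325 + 5.646 = 44.3785 µg/mL·hr

AUC = 44.4 µg/mL·hr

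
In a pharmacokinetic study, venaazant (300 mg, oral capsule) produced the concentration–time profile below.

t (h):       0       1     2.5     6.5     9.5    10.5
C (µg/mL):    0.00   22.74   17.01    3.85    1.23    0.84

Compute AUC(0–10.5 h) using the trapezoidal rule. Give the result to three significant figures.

Trapezoidal AUC_0→10.5:
  [0→1]: (0.00+22.74)/2 × 1 = 11.37
  [1→2.5]: (22.74+17.01)/2 × 1.5 = 29.8125
  [2.5→6.5]: (17.01+3.85)/2 × 4 = 41.72
  [6.5→9.5]: (3.85+1.23)/2 × 3 = 7.62
  [9.5→10.5]: (1.23+0.84)/2 × 1 = 1.035
  Sum = 91.5575 µg/mL·h

AUC = 91.6 µg/mL·h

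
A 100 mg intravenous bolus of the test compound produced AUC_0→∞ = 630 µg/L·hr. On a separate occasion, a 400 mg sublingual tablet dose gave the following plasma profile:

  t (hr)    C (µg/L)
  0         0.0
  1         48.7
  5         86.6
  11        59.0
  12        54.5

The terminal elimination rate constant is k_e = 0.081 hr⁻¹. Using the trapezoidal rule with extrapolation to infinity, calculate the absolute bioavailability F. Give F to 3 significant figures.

F = 0.580

Trapezoidal AUC_0→12 (sublingual tablet):
  [0→1]: (0.0+48.7)/2 × 1 = 24.35
  [1→5]: (48.7+86.6)/2 × 4 = 270.6
  [5→11]: (86.6+59.0)/2 × 6 = 436.8
  [11→12]: (59.0+54.5)/2 × 1 = 56.75
  Sum = 788.5 µg/L·hr
Tail: C_last/k_e = 54.5/0.081 = 672.840
AUC_0→∞ (sublingual tablet) = 788.5 + 672.840 = 1461.34 µg/L·hr
F = (AUC_ev/D_ev)/(AUC_iv/D_iv) = (1461.34/400)/(630/100) = 3.65335/6.3 = 0.5799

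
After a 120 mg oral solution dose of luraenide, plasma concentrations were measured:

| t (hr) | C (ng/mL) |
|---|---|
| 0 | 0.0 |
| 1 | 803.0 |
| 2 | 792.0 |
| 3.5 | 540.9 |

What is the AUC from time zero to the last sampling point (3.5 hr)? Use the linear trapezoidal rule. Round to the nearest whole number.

Trapezoidal AUC_0→3.5:
  [0→1]: (0.0+803.0)/2 × 1 = 401.5
  [1→2]: (803.0+792.0)/2 × 1 = 797.5
  [2→3.5]: (792.0+540.9)/2 × 1.5 = 999.675
  Sum = 2198.675 ng/mL·hr

AUC = 2199 ng/mL·hr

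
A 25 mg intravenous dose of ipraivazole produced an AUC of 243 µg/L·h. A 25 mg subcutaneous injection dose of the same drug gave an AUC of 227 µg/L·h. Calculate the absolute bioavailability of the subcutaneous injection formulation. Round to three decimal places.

F = 0.934

F = (AUC_ev / D_ev) / (AUC_iv / D_iv)
  = (227/25) / (243/25)
  = 9.08 / 9.72 = 0.9342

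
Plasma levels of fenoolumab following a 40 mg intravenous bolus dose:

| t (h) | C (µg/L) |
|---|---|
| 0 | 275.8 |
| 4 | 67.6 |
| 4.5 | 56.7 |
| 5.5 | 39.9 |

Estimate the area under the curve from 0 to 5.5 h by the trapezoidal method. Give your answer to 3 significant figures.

AUC = 766 µg/L·h

Trapezoidal AUC_0→5.5:
  [0→4]: (275.8+67.6)/2 × 4 = 686.8
  [4→4.5]: (67.6+56.7)/2 × 0.5 = 31.075
  [4.5→5.5]: (56.7+39.9)/2 × 1 = 48.3
  Sum = 766.175 µg/L·h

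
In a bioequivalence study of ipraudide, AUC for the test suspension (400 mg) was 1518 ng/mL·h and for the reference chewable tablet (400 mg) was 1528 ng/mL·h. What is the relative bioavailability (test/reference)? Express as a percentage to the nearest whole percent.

F_rel = 99%

F_rel = (AUC_test/D_test) / (AUC_ref/D_ref)
      = (1518/400) / (1528/400)
      = 3.795 / 3.82 = 0.9935 = 99.35%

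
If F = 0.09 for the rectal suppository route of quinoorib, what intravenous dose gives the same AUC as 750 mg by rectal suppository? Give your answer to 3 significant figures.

Systemic exposure from an extravascular dose = F × D_ev, so the equivalent IV dose is F × D_ev.
D_iv = F × D_ev = 0.09 × 750 = 67.5 mg

D_iv = 67.5 mg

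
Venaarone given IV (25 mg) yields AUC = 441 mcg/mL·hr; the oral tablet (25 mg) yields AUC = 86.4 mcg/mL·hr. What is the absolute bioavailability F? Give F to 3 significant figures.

F = 0.196

F = (AUC_ev / D_ev) / (AUC_iv / D_iv)
  = (86.4/25) / (441/25)
  = 3.456 / 17.64 = 0.1959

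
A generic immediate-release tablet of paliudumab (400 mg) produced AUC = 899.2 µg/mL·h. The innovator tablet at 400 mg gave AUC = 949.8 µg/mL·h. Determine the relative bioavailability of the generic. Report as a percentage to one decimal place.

F_rel = (AUC_test/D_test) / (AUC_ref/D_ref)
      = (899.2/400) / (949.8/400)
      = 2.248 / 2.3745 = 0.9467 = 94.67%

F_rel = 94.7%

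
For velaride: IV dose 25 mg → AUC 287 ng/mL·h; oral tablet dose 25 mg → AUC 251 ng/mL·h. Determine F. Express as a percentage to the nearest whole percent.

F = (AUC_ev / D_ev) / (AUC_iv / D_iv)
  = (251/25) / (287/25)
  = 10.04 / 11.48 = 0.8746
  = 87.46%

F = 87%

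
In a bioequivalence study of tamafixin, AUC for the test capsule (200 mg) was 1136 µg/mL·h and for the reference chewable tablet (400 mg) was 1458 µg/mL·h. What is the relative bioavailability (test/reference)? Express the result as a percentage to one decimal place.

F_rel = (AUC_test/D_test) / (AUC_ref/D_ref)
      = (1136/200) / (1458/400)
      = 5.68 / 3.645 = 1.5583 = 155.83%

F_rel = 155.8%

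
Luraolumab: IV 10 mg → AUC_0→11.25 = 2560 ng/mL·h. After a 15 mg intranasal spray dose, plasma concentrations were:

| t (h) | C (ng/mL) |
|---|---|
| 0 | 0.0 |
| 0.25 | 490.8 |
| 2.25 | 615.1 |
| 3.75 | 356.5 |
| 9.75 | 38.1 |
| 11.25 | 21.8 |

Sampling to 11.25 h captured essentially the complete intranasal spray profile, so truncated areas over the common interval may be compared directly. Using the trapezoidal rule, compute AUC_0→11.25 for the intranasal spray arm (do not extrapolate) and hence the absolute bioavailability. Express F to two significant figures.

Trapezoidal AUC_0→11.25 (intranasal spray):
  [0→0.25]: (0.0+490.8)/2 × 0.25 = 61.35
  [0.25→2.25]: (490.8+615.1)/2 × 2 = 1105.9
  [2.25→3.75]: (615.1+356.5)/2 × 1.5 = 728.7
  [3.75→9.75]: (356.5+38.1)/2 × 6 = 1183.8
  [9.75→11.25]: (38.1+21.8)/2 × 1.5 = 44.925
  Sum = 3124.675 ng/mL·h
F = (AUC_ev/D_ev)/(AUC_iv/D_iv) = (3124.675/15)/(2560/10) = 208.312/256 = 0.8137

F = 0.81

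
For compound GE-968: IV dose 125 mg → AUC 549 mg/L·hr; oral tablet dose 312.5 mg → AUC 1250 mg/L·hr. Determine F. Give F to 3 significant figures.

F = (AUC_ev / D_ev) / (AUC_iv / D_iv)
  = (1250/312.5) / (549/125)
  = 4 / 4.392 = 0.9107

F = 0.911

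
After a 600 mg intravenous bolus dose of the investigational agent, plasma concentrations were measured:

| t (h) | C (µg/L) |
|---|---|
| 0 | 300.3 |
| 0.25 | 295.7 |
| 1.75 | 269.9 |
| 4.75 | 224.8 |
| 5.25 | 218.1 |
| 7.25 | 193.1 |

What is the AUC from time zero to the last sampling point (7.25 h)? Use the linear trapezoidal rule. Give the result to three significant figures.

AUC = 1760 µg/L·h

Trapezoidal AUC_0→7.25:
  [0→0.25]: (300.3+295.7)/2 × 0.25 = 74.5
  [0.25→1.75]: (295.7+269.9)/2 × 1.5 = 424.2
  [1.75→4.75]: (269.9+224.8)/2 × 3 = 742.05
  [4.75→5.25]: (224.8+218.1)/2 × 0.5 = 110.725
  [5.25→7.25]: (218.1+193.1)/2 × 2 = 411.2
  Sum = 1762.675 µg/L·h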